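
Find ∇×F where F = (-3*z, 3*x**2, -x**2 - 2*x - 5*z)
(0, 2*x - 1, 6*x)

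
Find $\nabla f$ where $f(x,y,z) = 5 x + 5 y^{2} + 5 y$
(5, 10*y + 5, 0)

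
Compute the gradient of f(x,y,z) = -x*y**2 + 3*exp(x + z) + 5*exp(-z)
(-y**2 + 3*exp(x + z), -2*x*y, (3*exp(x + 2*z) - 5)*exp(-z))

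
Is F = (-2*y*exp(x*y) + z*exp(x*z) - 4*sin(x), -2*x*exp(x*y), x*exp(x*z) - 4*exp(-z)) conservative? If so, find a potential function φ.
Yes, F is conservative. φ = -2*exp(x*y) + exp(x*z) + 4*cos(x) + 4*exp(-z)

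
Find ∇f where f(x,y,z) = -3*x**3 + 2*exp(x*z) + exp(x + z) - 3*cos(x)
(-9*x**2 + 2*z*exp(x*z) + exp(x + z) + 3*sin(x), 0, 2*x*exp(x*z) + exp(x + z))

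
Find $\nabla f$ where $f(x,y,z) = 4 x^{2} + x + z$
(8*x + 1, 0, 1)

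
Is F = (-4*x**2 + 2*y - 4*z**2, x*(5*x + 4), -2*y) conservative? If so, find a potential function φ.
No, ∇×F = (-2, -8*z, 10*x + 2) ≠ 0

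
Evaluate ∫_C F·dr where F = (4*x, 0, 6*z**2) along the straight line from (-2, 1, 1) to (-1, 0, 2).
8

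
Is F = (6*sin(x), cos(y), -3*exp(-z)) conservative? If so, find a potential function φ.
Yes, F is conservative. φ = sin(y) - 6*cos(x) + 3*exp(-z)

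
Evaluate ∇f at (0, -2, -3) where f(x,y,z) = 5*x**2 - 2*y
(0, -2, 0)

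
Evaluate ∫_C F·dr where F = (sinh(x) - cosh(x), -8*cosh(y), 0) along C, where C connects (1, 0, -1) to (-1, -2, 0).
2*(1 + 8*cosh(1))*sinh(1)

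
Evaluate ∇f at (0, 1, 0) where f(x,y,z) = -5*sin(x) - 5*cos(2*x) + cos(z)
(-5, 0, 0)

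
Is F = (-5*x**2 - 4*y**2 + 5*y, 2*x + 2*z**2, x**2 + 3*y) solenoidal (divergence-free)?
No, ∇·F = -10*x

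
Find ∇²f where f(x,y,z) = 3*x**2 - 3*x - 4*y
6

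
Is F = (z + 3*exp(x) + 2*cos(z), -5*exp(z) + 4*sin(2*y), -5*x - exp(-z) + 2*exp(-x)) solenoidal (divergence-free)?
No, ∇·F = 3*exp(x) + 8*cos(2*y) + exp(-z)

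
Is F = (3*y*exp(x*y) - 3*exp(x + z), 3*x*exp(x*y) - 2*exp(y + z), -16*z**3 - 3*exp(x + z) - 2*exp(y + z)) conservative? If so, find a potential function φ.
Yes, F is conservative. φ = -4*z**4 + 3*exp(x*y) - 3*exp(x + z) - 2*exp(y + z)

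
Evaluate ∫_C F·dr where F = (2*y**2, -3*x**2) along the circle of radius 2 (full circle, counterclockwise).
0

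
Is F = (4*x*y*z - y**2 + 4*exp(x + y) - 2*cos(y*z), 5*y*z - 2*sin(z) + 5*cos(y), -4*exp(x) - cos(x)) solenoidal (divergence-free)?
No, ∇·F = 4*y*z + 5*z + 4*exp(x + y) - 5*sin(y)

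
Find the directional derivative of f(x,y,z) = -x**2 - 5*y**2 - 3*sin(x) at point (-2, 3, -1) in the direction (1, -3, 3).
sqrt(19)*(94 - 3*cos(2))/19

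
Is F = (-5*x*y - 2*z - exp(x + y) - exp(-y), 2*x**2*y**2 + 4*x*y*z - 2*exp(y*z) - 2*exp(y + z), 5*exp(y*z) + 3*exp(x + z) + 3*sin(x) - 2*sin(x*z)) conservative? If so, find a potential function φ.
No, ∇×F = (-4*x*y + 2*y*exp(y*z) + 5*z*exp(y*z) + 2*exp(y + z), 2*z*cos(x*z) - 3*exp(x + z) - 3*cos(x) - 2, 4*x*y**2 + 5*x + 4*y*z + exp(x + y) - exp(-y)) ≠ 0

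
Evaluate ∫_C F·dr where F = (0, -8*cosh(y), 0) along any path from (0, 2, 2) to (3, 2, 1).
0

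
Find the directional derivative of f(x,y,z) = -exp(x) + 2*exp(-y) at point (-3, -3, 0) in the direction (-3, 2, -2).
sqrt(17)*(3 - 4*exp(6))*exp(-3)/17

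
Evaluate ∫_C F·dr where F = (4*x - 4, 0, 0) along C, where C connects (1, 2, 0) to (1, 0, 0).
0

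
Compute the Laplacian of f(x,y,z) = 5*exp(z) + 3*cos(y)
5*exp(z) - 3*cos(y)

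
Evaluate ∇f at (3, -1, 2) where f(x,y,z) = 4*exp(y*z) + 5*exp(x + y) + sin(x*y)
(-cos(3) + 5*exp(2), 3*cos(3) + 8*exp(-2) + 5*exp(2), -4*exp(-2))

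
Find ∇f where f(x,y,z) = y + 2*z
(0, 1, 2)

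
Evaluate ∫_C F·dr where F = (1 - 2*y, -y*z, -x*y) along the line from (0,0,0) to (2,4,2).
-22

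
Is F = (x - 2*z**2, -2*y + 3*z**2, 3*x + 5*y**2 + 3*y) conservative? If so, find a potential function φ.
No, ∇×F = (10*y - 6*z + 3, -4*z - 3, 0) ≠ 0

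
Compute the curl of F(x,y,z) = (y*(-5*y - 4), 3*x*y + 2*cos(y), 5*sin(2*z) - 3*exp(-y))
(3*exp(-y), 0, 13*y + 4)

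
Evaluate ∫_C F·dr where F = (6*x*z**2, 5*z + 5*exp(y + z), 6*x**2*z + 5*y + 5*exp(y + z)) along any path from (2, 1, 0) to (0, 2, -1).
-10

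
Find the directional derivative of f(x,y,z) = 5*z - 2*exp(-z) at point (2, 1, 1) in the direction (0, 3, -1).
sqrt(10)*(-5*E - 2)*exp(-1)/10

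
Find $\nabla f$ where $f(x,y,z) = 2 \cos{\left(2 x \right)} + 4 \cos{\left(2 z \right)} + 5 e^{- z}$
(-4*sin(2*x), 0, -8*sin(2*z) - 5*exp(-z))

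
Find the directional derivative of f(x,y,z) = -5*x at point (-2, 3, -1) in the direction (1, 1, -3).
-5*sqrt(11)/11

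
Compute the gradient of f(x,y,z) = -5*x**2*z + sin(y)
(-10*x*z, cos(y), -5*x**2)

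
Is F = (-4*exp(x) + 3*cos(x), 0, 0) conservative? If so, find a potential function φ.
Yes, F is conservative. φ = -4*exp(x) + 3*sin(x)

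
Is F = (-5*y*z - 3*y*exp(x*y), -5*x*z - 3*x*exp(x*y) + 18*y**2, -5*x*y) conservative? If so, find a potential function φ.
Yes, F is conservative. φ = -5*x*y*z + 6*y**3 - 3*exp(x*y)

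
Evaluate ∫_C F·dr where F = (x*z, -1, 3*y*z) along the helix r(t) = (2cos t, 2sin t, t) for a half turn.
7*pi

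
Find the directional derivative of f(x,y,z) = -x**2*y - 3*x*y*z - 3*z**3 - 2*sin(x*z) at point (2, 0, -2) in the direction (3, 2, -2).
4*sqrt(17)*(5*cos(4) + 22)/17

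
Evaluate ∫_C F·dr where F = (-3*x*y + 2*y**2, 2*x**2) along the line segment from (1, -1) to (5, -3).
220/3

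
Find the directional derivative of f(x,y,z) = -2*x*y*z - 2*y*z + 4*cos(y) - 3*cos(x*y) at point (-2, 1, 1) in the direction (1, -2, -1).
sqrt(6)*(-15*sin(2) - 8 + 8*sin(1))/6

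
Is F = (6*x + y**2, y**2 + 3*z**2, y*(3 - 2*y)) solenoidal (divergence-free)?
No, ∇·F = 2*y + 6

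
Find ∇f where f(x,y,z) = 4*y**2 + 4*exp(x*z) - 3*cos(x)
(4*z*exp(x*z) + 3*sin(x), 8*y, 4*x*exp(x*z))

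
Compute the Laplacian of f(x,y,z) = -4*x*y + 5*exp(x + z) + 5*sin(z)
10*exp(x + z) - 5*sin(z)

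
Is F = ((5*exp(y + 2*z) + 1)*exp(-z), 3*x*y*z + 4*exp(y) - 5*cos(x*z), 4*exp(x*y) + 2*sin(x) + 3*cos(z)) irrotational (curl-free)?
No, ∇×F = (x*(-3*y + 4*exp(x*y) - 5*sin(x*z)), -4*y*exp(x*y) + 5*exp(y + z) - 2*cos(x) - exp(-z), 3*y*z + 5*z*sin(x*z) - 5*exp(y + z))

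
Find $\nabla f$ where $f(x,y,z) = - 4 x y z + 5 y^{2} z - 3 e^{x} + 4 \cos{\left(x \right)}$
(-4*y*z - 3*exp(x) - 4*sin(x), 2*z*(-2*x + 5*y), y*(-4*x + 5*y))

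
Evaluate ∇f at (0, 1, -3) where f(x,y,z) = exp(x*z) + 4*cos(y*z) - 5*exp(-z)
(-3, -12*sin(3), 4*sin(3) + 5*exp(3))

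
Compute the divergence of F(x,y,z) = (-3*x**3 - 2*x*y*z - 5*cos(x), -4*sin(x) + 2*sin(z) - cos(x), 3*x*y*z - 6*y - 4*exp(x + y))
-9*x**2 + 3*x*y - 2*y*z + 5*sin(x)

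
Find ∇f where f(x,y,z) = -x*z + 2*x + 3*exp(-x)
(-z + 2 - 3*exp(-x), 0, -x)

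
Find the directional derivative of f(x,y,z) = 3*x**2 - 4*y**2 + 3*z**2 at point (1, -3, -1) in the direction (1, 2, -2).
22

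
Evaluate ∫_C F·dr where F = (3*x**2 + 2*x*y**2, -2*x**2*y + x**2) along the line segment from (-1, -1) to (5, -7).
348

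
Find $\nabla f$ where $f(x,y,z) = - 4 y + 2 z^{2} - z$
(0, -4, 4*z - 1)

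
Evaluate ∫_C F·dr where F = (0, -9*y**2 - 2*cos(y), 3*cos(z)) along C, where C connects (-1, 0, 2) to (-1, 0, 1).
-3*sin(2) + 3*sin(1)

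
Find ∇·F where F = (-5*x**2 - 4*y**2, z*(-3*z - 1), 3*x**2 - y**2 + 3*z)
3 - 10*x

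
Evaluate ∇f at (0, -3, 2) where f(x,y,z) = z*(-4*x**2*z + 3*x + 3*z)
(6, 0, 12)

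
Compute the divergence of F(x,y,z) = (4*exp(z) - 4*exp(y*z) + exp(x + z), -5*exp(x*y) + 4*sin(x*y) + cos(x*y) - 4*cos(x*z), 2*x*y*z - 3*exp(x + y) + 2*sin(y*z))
2*x*y - 5*x*exp(x*y) - x*sin(x*y) + 4*x*cos(x*y) + 2*y*cos(y*z) + exp(x + z)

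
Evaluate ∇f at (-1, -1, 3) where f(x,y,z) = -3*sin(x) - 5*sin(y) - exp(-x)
(E - 3*cos(1), -5*cos(1), 0)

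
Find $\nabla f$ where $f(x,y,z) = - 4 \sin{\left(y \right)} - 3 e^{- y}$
(0, -4*cos(y) + 3*exp(-y), 0)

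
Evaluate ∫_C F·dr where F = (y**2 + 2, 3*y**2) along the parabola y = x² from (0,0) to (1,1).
16/5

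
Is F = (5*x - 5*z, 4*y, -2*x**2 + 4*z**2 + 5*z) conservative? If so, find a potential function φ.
No, ∇×F = (0, 4*x - 5, 0) ≠ 0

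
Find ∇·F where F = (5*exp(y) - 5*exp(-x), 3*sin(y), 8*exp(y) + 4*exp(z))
4*exp(z) + 3*cos(y) + 5*exp(-x)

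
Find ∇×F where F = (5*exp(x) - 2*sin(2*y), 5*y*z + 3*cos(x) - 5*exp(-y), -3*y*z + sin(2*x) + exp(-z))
(-5*y - 3*z, -2*cos(2*x), -3*sin(x) + 4*cos(2*y))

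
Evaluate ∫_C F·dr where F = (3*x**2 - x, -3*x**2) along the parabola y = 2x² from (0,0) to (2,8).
-42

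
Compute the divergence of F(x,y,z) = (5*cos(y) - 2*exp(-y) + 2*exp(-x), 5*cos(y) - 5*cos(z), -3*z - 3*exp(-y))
-5*sin(y) - 3 - 2*exp(-x)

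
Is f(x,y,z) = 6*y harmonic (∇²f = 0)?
Yes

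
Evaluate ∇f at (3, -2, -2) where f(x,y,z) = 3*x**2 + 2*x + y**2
(20, -4, 0)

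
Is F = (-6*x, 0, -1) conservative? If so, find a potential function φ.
Yes, F is conservative. φ = -3*x**2 - z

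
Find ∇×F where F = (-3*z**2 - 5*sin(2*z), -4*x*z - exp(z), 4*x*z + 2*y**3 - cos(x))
(4*x + 6*y**2 + exp(z), -10*z - sin(x) - 10*cos(2*z), -4*z)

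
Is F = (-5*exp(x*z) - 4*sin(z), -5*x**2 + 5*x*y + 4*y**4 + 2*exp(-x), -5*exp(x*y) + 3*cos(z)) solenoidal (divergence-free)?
No, ∇·F = 5*x + 16*y**3 - 5*z*exp(x*z) - 3*sin(z)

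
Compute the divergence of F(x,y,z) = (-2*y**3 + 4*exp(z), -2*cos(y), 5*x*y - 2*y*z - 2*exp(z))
-2*y - 2*exp(z) + 2*sin(y)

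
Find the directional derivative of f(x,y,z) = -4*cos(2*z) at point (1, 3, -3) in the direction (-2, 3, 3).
-12*sqrt(22)*sin(6)/11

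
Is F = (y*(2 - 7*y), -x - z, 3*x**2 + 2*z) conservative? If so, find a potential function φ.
No, ∇×F = (1, -6*x, 14*y - 3) ≠ 0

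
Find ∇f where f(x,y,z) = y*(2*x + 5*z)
(2*y, 2*x + 5*z, 5*y)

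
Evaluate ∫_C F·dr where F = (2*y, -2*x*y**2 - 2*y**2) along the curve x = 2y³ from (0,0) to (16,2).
0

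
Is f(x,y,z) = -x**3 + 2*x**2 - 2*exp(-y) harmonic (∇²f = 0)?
No, ∇²f = -6*x + 4 - 2*exp(-y)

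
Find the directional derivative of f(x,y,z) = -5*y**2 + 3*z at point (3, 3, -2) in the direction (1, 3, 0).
-9*sqrt(10)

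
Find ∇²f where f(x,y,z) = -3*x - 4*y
0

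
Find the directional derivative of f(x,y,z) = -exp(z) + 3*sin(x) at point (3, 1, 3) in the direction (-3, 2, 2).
-sqrt(17)*(9*cos(3) + 2*exp(3))/17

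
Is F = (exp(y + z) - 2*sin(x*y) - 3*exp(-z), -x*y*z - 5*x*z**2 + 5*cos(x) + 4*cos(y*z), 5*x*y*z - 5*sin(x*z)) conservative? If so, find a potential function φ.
No, ∇×F = (x*y + 15*x*z + 4*y*sin(y*z), -5*y*z + 5*z*cos(x*z) + exp(y + z) + 3*exp(-z), 2*x*cos(x*y) - y*z - 5*z**2 - exp(y + z) - 5*sin(x)) ≠ 0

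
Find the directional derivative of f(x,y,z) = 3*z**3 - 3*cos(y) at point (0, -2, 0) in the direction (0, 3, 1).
-9*sqrt(10)*sin(2)/10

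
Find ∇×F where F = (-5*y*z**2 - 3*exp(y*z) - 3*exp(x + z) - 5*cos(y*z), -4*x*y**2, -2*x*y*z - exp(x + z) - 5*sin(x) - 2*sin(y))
(-2*x*z - 2*cos(y), -8*y*z - 3*y*exp(y*z) + 5*y*sin(y*z) - 2*exp(x + z) + 5*cos(x), -4*y**2 + 5*z**2 + 3*z*exp(y*z) - 5*z*sin(y*z))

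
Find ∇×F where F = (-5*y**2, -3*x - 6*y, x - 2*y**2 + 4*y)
(4 - 4*y, -1, 10*y - 3)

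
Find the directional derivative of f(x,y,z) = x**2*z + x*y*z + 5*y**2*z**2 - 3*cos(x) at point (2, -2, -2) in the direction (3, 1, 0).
3*sqrt(10)*(-32 + 3*sin(2))/10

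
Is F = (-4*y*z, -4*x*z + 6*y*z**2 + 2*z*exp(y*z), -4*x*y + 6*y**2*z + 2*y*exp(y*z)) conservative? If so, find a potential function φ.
Yes, F is conservative. φ = -4*x*y*z + 3*y**2*z**2 + 2*exp(y*z)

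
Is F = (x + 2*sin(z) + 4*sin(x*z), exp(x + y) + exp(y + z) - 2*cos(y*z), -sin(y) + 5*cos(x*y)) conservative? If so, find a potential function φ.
No, ∇×F = (-5*x*sin(x*y) - 2*y*sin(y*z) - exp(y + z) - cos(y), 4*x*cos(x*z) + 5*y*sin(x*y) + 2*cos(z), exp(x + y)) ≠ 0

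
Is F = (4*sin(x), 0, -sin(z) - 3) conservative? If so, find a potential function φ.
Yes, F is conservative. φ = -3*z - 4*cos(x) + cos(z)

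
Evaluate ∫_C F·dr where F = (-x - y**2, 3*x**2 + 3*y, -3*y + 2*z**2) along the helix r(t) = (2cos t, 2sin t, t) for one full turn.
16*pi**3/3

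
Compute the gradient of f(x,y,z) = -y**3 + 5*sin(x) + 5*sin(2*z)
(5*cos(x), -3*y**2, 10*cos(2*z))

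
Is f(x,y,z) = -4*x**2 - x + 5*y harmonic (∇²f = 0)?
No, ∇²f = -8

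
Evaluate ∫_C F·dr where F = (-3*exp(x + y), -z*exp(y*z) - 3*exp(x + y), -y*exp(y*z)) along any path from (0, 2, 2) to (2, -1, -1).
E*(-4 + 3*E + exp(3))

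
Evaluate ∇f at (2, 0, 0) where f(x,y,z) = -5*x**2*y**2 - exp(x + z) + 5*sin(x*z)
(-exp(2), 0, 10 - exp(2))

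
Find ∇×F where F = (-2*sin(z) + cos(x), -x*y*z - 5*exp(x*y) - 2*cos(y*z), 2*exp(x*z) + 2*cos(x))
(y*(x - 2*sin(y*z)), -2*z*exp(x*z) + 2*sin(x) - 2*cos(z), y*(-z - 5*exp(x*y)))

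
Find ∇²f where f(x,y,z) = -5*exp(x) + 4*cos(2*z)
-5*exp(x) - 16*cos(2*z)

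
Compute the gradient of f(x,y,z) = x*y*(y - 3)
(y*(y - 3), x*(2*y - 3), 0)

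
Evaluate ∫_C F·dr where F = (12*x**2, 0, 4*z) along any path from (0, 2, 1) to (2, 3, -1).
32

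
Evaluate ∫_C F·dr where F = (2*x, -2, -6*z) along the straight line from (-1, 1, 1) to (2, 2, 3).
-23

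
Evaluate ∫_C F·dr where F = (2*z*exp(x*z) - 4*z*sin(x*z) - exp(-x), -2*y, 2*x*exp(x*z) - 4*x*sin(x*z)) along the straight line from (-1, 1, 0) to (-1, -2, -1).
-9 + 4*cos(1) + 2*E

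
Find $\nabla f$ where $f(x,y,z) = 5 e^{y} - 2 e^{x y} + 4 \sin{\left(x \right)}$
(-2*y*exp(x*y) + 4*cos(x), -2*x*exp(x*y) + 5*exp(y), 0)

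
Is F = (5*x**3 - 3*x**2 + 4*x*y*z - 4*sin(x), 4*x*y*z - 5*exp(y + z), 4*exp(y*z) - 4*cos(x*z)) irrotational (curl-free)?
No, ∇×F = (-4*x*y + 4*z*exp(y*z) + 5*exp(y + z), 4*x*y - 4*z*sin(x*z), 4*z*(-x + y))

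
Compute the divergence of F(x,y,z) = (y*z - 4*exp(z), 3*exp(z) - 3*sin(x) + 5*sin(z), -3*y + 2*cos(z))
-2*sin(z)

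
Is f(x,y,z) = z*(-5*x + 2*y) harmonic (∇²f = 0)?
Yes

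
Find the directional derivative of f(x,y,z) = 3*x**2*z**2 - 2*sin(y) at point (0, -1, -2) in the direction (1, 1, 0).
-sqrt(2)*cos(1)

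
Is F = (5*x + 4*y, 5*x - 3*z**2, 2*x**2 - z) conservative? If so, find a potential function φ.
No, ∇×F = (6*z, -4*x, 1) ≠ 0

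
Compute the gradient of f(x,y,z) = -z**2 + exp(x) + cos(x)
(exp(x) - sin(x), 0, -2*z)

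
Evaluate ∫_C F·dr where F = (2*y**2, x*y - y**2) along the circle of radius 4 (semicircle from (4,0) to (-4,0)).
-128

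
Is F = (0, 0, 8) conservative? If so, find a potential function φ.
Yes, F is conservative. φ = 8*z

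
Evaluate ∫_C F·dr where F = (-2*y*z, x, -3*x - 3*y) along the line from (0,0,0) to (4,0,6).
-36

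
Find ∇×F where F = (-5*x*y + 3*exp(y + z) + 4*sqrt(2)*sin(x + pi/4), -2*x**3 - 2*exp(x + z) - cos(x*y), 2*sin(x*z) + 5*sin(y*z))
(5*z*cos(y*z) + 2*exp(x + z), -2*z*cos(x*z) + 3*exp(y + z), -6*x**2 + 5*x + y*sin(x*y) - 2*exp(x + z) - 3*exp(y + z))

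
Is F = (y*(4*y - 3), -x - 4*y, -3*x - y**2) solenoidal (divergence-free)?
No, ∇·F = -4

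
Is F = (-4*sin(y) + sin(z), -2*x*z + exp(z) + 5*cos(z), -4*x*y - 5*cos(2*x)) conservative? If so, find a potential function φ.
No, ∇×F = (-2*x - exp(z) + 5*sin(z), 4*y - 10*sin(2*x) + cos(z), -2*z + 4*cos(y)) ≠ 0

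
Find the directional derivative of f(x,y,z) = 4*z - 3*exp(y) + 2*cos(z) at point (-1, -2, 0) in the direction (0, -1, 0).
3*exp(-2)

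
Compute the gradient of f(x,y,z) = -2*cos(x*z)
(2*z*sin(x*z), 0, 2*x*sin(x*z))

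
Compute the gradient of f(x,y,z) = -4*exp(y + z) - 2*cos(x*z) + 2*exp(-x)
(2*z*sin(x*z) - 2*exp(-x), -4*exp(y + z), 2*x*sin(x*z) - 4*exp(y + z))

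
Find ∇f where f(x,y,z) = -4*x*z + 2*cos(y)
(-4*z, -2*sin(y), -4*x)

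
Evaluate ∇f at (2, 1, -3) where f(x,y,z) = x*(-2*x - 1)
(-9, 0, 0)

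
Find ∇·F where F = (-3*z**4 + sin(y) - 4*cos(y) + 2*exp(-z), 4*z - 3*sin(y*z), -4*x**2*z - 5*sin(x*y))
-4*x**2 - 3*z*cos(y*z)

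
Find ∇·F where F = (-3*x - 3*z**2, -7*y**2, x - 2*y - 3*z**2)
-14*y - 6*z - 3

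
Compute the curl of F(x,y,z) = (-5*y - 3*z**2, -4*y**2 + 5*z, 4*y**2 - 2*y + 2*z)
(8*y - 7, -6*z, 5)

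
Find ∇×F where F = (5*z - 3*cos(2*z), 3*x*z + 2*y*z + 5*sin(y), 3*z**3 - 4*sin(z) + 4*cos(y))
(-3*x - 2*y - 4*sin(y), 6*sin(2*z) + 5, 3*z)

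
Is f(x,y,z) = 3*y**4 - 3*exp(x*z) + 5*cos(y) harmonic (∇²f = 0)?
No, ∇²f = -3*x**2*exp(x*z) + 36*y**2 - 3*z**2*exp(x*z) - 5*cos(y)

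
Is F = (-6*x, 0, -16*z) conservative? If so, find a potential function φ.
Yes, F is conservative. φ = -3*x**2 - 8*z**2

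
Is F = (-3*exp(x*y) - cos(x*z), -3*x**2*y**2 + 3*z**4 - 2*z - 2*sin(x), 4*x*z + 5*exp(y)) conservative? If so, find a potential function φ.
No, ∇×F = (-12*z**3 + 5*exp(y) + 2, x*sin(x*z) - 4*z, -6*x*y**2 + 3*x*exp(x*y) - 2*cos(x)) ≠ 0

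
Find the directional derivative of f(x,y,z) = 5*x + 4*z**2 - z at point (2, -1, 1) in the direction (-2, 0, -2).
-6*sqrt(2)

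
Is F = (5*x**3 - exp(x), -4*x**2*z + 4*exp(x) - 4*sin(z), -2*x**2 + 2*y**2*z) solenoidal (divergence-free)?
No, ∇·F = 15*x**2 + 2*y**2 - exp(x)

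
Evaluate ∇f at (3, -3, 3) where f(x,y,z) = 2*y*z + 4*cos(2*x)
(-8*sin(6), 6, -6)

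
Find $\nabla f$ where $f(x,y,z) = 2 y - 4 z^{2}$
(0, 2, -8*z)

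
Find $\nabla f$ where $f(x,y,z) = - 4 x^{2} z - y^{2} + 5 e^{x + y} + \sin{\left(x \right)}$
(-8*x*z + 5*exp(x + y) + cos(x), -2*y + 5*exp(x + y), -4*x**2)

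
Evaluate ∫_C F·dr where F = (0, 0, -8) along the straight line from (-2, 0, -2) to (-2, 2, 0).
-16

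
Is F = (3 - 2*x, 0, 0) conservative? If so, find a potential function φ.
Yes, F is conservative. φ = x*(3 - x)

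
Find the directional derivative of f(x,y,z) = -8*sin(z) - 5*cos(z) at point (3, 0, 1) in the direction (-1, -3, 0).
0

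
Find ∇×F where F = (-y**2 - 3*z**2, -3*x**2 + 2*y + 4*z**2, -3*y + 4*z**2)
(-8*z - 3, -6*z, -6*x + 2*y)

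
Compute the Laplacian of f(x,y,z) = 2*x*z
0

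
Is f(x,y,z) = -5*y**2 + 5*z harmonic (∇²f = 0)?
No, ∇²f = -10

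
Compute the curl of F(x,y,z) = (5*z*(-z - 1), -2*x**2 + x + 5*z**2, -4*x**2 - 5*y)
(-10*z - 5, 8*x - 10*z - 5, 1 - 4*x)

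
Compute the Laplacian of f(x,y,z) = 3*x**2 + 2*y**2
10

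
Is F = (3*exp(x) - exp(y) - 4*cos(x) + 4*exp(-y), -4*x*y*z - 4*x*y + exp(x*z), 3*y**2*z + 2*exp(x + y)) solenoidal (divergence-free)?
No, ∇·F = -4*x*z - 4*x + 3*y**2 + 3*exp(x) + 4*sin(x)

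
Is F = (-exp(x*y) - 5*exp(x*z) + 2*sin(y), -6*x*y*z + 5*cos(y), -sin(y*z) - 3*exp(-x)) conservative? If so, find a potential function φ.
No, ∇×F = (6*x*y - z*cos(y*z), -5*x*exp(x*z) - 3*exp(-x), x*exp(x*y) - 6*y*z - 2*cos(y)) ≠ 0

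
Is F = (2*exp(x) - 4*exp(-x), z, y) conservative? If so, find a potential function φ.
Yes, F is conservative. φ = y*z + 2*exp(x) + 4*exp(-x)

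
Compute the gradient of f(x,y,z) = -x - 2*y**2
(-1, -4*y, 0)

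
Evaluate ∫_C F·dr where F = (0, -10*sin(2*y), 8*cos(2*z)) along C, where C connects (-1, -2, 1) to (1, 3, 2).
-4*sin(2) + 4*sin(4) - 5*cos(4) + 5*cos(6)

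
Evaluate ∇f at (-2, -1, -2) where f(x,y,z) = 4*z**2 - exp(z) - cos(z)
(0, 0, -16 - sin(2) - exp(-2))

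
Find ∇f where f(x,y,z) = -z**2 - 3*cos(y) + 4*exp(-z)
(0, 3*sin(y), -2*z - 4*exp(-z))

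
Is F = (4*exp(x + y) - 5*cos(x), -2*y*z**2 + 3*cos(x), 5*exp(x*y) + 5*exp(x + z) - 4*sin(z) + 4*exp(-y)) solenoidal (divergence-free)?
No, ∇·F = -2*z**2 + 4*exp(x + y) + 5*exp(x + z) + 5*sin(x) - 4*cos(z)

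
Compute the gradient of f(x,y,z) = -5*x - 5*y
(-5, -5, 0)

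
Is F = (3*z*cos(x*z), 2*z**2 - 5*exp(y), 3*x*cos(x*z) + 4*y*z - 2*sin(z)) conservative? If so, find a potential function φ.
Yes, F is conservative. φ = 2*y*z**2 - 5*exp(y) + 3*sin(x*z) + 2*cos(z)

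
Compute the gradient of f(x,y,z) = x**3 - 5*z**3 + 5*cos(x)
(3*x**2 - 5*sin(x), 0, -15*z**2)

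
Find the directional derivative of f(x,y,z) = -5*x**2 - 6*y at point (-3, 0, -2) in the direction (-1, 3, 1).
-48*sqrt(11)/11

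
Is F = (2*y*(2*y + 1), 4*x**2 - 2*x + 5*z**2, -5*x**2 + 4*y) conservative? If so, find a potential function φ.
No, ∇×F = (4 - 10*z, 10*x, 8*x - 8*y - 4) ≠ 0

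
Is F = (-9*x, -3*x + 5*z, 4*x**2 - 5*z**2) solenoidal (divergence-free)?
No, ∇·F = -10*z - 9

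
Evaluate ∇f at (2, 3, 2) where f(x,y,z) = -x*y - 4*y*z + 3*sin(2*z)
(-3, -10, -12 + 6*cos(4))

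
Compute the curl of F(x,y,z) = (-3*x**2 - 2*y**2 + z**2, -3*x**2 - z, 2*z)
(1, 2*z, -6*x + 4*y)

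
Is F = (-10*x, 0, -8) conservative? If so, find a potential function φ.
Yes, F is conservative. φ = -5*x**2 - 8*z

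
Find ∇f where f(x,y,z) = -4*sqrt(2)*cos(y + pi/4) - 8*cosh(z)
(0, 4*sqrt(2)*sin(y + pi/4), -8*sinh(z))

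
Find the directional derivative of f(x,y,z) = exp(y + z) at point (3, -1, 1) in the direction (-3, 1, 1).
2*sqrt(11)/11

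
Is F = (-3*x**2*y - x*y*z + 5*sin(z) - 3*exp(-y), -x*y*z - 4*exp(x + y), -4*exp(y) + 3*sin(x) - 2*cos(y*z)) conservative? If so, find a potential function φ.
No, ∇×F = (x*y + 2*z*sin(y*z) - 4*exp(y), -x*y - 3*cos(x) + 5*cos(z), 3*x**2 + x*z - y*z - 4*exp(x + y) - 3*exp(-y)) ≠ 0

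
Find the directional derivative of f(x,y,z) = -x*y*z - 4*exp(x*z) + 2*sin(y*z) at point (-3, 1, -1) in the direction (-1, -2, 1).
sqrt(6)*(3*cos(1) + 4 + 4*exp(3))/3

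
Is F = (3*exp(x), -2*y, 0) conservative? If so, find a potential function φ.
Yes, F is conservative. φ = -y**2 + 3*exp(x)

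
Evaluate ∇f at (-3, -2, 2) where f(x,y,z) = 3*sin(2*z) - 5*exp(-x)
(5*exp(3), 0, 6*cos(4))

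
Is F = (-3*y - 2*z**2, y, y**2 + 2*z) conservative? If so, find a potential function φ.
No, ∇×F = (2*y, -4*z, 3) ≠ 0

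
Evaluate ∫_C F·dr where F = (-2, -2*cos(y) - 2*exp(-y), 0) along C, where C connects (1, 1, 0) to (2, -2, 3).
2*(-1 + E*(-1 + sin(1) + sin(2) + exp(2)))*exp(-1)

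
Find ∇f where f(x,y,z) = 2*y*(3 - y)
(0, 6 - 4*y, 0)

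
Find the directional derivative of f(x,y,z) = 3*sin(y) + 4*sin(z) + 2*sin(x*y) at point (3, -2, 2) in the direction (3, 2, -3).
-3*sqrt(22)*cos(2)/11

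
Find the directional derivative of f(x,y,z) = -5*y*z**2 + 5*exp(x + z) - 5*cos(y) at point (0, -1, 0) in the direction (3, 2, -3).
-5*sqrt(22)*sin(1)/11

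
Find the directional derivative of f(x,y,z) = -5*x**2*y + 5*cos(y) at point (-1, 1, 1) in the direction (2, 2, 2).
5*sqrt(3)*(1 - sin(1))/3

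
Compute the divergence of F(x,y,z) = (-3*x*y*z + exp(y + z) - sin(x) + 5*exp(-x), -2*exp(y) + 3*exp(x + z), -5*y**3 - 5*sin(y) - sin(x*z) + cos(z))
-x*cos(x*z) - 3*y*z - 2*exp(y) - sin(z) - cos(x) - 5*exp(-x)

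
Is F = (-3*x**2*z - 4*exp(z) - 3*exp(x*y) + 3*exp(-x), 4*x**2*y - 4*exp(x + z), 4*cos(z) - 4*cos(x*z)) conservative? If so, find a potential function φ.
No, ∇×F = (4*exp(x + z), -3*x**2 - 4*z*sin(x*z) - 4*exp(z), 8*x*y + 3*x*exp(x*y) - 4*exp(x + z)) ≠ 0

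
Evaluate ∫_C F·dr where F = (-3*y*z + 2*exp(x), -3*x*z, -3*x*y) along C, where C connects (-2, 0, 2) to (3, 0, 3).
-(2 - 2*exp(5))*exp(-2)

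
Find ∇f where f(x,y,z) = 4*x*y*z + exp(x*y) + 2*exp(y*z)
(y*(4*z + exp(x*y)), 4*x*z + x*exp(x*y) + 2*z*exp(y*z), 2*y*(2*x + exp(y*z)))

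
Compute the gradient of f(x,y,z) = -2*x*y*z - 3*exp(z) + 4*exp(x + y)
(-2*y*z + 4*exp(x + y), -2*x*z + 4*exp(x + y), -2*x*y - 3*exp(z))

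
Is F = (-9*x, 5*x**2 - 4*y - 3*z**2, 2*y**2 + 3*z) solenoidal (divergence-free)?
No, ∇·F = -10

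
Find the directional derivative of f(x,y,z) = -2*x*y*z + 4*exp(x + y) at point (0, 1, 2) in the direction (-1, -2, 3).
2*sqrt(14)*(1 - 3*E)/7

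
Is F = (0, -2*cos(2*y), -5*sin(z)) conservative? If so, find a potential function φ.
Yes, F is conservative. φ = -sin(2*y) + 5*cos(z)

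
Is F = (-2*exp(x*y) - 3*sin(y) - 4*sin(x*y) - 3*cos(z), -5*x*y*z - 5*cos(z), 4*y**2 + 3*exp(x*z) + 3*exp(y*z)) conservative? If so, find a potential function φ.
No, ∇×F = (5*x*y + 8*y + 3*z*exp(y*z) - 5*sin(z), -3*z*exp(x*z) + 3*sin(z), 2*x*exp(x*y) + 4*x*cos(x*y) - 5*y*z + 3*cos(y)) ≠ 0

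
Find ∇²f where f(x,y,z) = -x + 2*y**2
4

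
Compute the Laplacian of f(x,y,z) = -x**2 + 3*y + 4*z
-2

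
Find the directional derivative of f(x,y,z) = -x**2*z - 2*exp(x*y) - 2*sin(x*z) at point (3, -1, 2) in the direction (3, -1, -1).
3*sqrt(11)*(-9*exp(3) - 2*exp(3)*cos(6) + 4)*exp(-3)/11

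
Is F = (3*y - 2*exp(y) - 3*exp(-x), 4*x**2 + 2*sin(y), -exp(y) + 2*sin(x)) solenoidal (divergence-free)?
No, ∇·F = 2*cos(y) + 3*exp(-x)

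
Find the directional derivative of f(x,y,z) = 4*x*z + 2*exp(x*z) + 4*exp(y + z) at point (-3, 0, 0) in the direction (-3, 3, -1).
26*sqrt(19)/19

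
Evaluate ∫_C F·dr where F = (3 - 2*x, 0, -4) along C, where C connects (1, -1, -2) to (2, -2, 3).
-20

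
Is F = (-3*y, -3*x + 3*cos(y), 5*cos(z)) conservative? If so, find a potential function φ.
Yes, F is conservative. φ = -3*x*y + 3*sin(y) + 5*sin(z)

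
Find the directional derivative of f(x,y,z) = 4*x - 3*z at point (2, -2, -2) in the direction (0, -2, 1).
-3*sqrt(5)/5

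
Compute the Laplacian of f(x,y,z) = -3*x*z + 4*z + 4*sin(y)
-4*sin(y)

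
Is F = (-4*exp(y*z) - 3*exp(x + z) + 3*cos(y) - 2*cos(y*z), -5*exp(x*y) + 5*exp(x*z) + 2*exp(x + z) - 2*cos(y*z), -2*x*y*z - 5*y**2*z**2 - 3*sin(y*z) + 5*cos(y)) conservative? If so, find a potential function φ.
No, ∇×F = (-2*x*z - 5*x*exp(x*z) - 10*y*z**2 - 2*y*sin(y*z) - 3*z*cos(y*z) - 2*exp(x + z) - 5*sin(y), 2*y*z - 4*y*exp(y*z) + 2*y*sin(y*z) - 3*exp(x + z), -5*y*exp(x*y) + 5*z*exp(x*z) + 4*z*exp(y*z) - 2*z*sin(y*z) + 2*exp(x + z) + 3*sin(y)) ≠ 0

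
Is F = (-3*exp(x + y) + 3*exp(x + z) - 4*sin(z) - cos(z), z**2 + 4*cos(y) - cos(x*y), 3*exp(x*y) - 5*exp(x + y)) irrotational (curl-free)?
No, ∇×F = (3*x*exp(x*y) - 2*z - 5*exp(x + y), -3*y*exp(x*y) + 5*exp(x + y) + 3*exp(x + z) + sin(z) - 4*cos(z), y*sin(x*y) + 3*exp(x + y))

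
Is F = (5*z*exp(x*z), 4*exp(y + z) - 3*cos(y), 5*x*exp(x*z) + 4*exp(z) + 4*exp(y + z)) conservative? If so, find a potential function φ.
Yes, F is conservative. φ = 4*exp(z) + 5*exp(x*z) + 4*exp(y + z) - 3*sin(y)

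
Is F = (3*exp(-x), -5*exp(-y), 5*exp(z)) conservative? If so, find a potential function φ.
Yes, F is conservative. φ = 5*exp(z) + 5*exp(-y) - 3*exp(-x)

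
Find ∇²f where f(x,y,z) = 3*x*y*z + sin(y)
-sin(y)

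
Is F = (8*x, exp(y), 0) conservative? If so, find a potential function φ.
Yes, F is conservative. φ = 4*x**2 + exp(y)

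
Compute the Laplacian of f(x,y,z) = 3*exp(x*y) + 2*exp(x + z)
3*x**2*exp(x*y) + 3*y**2*exp(x*y) + 4*exp(x + z)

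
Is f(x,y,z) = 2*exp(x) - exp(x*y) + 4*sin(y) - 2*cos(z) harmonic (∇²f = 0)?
No, ∇²f = -x**2*exp(x*y) - y**2*exp(x*y) + 2*exp(x) - 4*sin(y) + 2*cos(z)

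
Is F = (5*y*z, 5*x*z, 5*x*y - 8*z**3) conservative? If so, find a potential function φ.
Yes, F is conservative. φ = z*(5*x*y - 2*z**3)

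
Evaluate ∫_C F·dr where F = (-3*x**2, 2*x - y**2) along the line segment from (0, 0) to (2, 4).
-64/3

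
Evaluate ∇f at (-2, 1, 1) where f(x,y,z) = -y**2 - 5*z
(0, -2, -5)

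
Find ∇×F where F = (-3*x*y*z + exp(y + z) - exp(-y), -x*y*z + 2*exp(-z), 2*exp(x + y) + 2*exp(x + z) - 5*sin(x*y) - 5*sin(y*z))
(x*y - 5*x*cos(x*y) - 5*z*cos(y*z) + 2*exp(x + y) + 2*exp(-z), -3*x*y + 5*y*cos(x*y) - 2*exp(x + y) - 2*exp(x + z) + exp(y + z), 3*x*z - y*z - exp(y + z) - exp(-y))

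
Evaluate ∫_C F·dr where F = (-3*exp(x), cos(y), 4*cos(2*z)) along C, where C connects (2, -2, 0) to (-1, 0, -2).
-3*exp(-1) + sin(2) - 2*sin(4) + 3*exp(2)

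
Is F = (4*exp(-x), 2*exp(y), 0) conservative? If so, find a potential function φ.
Yes, F is conservative. φ = 2*exp(y) - 4*exp(-x)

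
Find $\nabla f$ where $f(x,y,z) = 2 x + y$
(2, 1, 0)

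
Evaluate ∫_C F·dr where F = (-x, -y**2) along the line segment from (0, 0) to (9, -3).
-63/2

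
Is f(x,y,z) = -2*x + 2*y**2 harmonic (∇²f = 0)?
No, ∇²f = 4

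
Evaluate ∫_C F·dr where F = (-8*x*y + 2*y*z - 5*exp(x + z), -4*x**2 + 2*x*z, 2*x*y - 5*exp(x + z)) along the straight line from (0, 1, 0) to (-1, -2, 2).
21 - 5*E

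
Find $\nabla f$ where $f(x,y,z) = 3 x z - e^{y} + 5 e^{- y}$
(3*z, -exp(y) - 5*exp(-y), 3*x)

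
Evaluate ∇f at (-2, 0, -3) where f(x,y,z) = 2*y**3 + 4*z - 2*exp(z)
(0, 0, 4 - 2*exp(-3))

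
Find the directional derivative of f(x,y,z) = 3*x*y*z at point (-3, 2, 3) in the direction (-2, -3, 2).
9*sqrt(17)/17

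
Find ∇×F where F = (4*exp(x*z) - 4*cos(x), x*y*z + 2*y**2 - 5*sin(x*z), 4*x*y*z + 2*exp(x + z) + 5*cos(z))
(x*(-y + 4*z + 5*cos(x*z)), 4*x*exp(x*z) - 4*y*z - 2*exp(x + z), z*(y - 5*cos(x*z)))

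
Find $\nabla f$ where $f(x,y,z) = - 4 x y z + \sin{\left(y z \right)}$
(-4*y*z, z*(-4*x + cos(y*z)), y*(-4*x + cos(y*z)))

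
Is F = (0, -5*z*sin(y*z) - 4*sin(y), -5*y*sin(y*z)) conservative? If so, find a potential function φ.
Yes, F is conservative. φ = 4*cos(y) + 5*cos(y*z)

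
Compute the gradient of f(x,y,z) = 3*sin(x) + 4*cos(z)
(3*cos(x), 0, -4*sin(z))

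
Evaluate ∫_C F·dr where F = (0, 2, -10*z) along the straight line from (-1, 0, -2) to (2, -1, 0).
18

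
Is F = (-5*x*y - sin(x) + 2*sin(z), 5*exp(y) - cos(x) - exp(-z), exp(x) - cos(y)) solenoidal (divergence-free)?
No, ∇·F = -5*y + 5*exp(y) - cos(x)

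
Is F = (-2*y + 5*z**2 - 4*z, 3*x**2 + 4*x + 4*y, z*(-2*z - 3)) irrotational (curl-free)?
No, ∇×F = (0, 10*z - 4, 6*x + 6)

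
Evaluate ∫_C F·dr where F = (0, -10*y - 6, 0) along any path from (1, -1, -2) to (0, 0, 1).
-1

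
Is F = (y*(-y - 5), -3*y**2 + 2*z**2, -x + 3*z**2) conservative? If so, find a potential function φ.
No, ∇×F = (-4*z, 1, 2*y + 5) ≠ 0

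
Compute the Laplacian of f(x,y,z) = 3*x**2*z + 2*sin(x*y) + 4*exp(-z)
-2*x**2*sin(x*y) - 2*y**2*sin(x*y) + 6*z + 4*exp(-z)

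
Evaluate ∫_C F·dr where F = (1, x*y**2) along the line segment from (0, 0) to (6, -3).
-69/2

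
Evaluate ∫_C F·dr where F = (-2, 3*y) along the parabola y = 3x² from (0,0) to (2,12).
212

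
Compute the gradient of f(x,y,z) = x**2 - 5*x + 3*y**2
(2*x - 5, 6*y, 0)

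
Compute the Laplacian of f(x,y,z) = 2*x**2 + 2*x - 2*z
4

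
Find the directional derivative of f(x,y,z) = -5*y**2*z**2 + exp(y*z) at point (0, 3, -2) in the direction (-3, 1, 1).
sqrt(11)*(1 + 60*exp(6))*exp(-6)/11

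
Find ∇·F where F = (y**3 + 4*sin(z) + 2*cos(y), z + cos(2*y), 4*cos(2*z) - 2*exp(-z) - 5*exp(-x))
-2*sin(2*y) - 8*sin(2*z) + 2*exp(-z)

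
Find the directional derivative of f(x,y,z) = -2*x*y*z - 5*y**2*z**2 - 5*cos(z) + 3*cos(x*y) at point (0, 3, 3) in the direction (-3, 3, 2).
sqrt(22)*(-648 + 5*sin(3))/11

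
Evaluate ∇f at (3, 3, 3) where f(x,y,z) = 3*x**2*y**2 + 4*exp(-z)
(162, 162, -4*exp(-3))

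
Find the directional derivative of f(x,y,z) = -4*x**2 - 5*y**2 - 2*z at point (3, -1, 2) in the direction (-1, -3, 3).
-12*sqrt(19)/19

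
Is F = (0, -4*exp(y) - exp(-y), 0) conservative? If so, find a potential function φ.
Yes, F is conservative. φ = -4*exp(y) + exp(-y)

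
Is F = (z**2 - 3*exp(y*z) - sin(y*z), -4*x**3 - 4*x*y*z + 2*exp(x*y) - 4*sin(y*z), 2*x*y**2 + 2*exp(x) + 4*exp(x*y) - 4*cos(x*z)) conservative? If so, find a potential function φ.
No, ∇×F = (8*x*y + 4*x*exp(x*y) + 4*y*cos(y*z), -2*y**2 - 4*y*exp(x*y) - 3*y*exp(y*z) - y*cos(y*z) - 4*z*sin(x*z) + 2*z - 2*exp(x), -12*x**2 - 4*y*z + 2*y*exp(x*y) + 3*z*exp(y*z) + z*cos(y*z)) ≠ 0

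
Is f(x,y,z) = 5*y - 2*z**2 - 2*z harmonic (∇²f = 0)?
No, ∇²f = -4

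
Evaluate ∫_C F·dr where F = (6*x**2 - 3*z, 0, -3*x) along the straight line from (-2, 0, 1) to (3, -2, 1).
55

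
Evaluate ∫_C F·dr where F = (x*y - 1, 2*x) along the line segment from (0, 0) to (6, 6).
102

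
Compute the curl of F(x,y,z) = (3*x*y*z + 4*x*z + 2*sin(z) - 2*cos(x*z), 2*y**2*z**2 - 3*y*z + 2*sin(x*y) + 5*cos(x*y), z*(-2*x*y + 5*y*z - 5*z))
(-4*y**2*z + 3*y - z*(2*x - 5*z), 3*x*y + 2*x*sin(x*z) + 4*x + 2*y*z + 2*cos(z), -3*x*z - 5*y*sin(x*y) + 2*y*cos(x*y))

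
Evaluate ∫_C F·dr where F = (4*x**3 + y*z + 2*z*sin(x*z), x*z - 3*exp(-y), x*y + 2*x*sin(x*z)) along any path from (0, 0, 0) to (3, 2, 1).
3*exp(-2) - 2*cos(3) + 86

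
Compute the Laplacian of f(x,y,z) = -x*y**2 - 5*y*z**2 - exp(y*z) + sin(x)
-2*x - y**2*exp(y*z) - 10*y - z**2*exp(y*z) - sin(x)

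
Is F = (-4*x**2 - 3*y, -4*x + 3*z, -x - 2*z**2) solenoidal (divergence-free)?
No, ∇·F = -8*x - 4*z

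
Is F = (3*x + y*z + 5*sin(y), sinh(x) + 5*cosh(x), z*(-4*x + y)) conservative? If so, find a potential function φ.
No, ∇×F = (z, y + 4*z, -z - 5*cos(y) + 5*sinh(x) + cosh(x)) ≠ 0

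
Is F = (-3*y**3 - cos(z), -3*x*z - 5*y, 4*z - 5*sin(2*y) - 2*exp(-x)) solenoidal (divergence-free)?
No, ∇·F = -1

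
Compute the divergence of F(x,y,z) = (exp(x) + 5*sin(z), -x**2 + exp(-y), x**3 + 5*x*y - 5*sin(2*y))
exp(x) - exp(-y)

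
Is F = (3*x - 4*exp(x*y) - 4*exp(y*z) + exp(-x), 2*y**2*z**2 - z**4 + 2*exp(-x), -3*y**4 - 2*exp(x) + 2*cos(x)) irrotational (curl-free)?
No, ∇×F = (-12*y**3 - 4*y**2*z + 4*z**3, -4*y*exp(y*z) + 2*exp(x) + 2*sin(x), 4*x*exp(x*y) + 4*z*exp(y*z) - 2*exp(-x))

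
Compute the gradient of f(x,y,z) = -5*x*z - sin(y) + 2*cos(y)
(-5*z, -2*sin(y) - cos(y), -5*x)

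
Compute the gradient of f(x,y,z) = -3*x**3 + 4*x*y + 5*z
(-9*x**2 + 4*y, 4*x, 5)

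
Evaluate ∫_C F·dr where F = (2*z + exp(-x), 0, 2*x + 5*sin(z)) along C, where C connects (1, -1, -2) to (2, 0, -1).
(5*(-cos(1) + cos(2))*exp(2) - 1 + E)*exp(-2)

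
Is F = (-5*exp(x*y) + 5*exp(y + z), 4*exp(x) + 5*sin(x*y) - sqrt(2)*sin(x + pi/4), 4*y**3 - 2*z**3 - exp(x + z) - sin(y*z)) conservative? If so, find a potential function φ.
No, ∇×F = (12*y**2 - z*cos(y*z), exp(x + z) + 5*exp(y + z), 5*x*exp(x*y) + 5*y*cos(x*y) + 4*exp(x) - 5*exp(y + z) - sqrt(2)*cos(x + pi/4)) ≠ 0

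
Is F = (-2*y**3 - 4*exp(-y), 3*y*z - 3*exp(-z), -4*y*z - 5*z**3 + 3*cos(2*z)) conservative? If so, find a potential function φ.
No, ∇×F = (-3*y - 4*z - 3*exp(-z), 0, 6*y**2 - 4*exp(-y)) ≠ 0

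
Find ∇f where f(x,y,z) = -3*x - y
(-3, -1, 0)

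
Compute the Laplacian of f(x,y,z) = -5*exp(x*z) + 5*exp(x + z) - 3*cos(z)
-5*x**2*exp(x*z) - 5*z**2*exp(x*z) + 10*exp(x + z) + 3*cos(z)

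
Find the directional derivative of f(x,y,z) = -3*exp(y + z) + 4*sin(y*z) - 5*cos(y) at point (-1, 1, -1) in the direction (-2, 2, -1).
-4*cos(1) - 1 + 10*sin(1)/3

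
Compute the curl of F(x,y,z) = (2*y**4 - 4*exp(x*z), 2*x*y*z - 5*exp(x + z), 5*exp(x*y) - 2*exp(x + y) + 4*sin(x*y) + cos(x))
(-2*x*y + 5*x*exp(x*y) + 4*x*cos(x*y) - 2*exp(x + y) + 5*exp(x + z), -4*x*exp(x*z) - 5*y*exp(x*y) - 4*y*cos(x*y) + 2*exp(x + y) + sin(x), -8*y**3 + 2*y*z - 5*exp(x + z))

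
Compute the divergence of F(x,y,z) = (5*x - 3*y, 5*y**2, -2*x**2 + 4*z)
10*y + 9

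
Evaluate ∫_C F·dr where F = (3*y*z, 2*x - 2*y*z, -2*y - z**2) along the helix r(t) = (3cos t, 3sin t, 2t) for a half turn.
-27*pi**2/2 - 8*pi**3/3 - 24 + 18*pi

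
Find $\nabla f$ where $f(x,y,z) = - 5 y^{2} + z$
(0, -10*y, 1)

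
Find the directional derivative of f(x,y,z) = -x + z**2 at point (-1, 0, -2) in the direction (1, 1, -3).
sqrt(11)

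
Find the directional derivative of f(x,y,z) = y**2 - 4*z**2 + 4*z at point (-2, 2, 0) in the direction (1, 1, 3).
16*sqrt(11)/11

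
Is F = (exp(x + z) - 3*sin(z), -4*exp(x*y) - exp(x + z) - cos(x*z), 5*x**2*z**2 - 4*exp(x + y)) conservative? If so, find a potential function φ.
No, ∇×F = (-x*sin(x*z) - 4*exp(x + y) + exp(x + z), -10*x*z**2 + 4*exp(x + y) + exp(x + z) - 3*cos(z), -4*y*exp(x*y) + z*sin(x*z) - exp(x + z)) ≠ 0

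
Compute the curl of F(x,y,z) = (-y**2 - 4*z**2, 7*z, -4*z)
(-7, -8*z, 2*y)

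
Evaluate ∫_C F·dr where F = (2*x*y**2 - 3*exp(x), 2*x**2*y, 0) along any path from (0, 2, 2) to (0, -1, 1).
0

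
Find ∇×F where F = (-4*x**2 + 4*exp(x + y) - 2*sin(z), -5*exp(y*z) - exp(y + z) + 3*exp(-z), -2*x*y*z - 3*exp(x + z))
(-2*x*z + 5*y*exp(y*z) + exp(y + z) + 3*exp(-z), 2*y*z + 3*exp(x + z) - 2*cos(z), -4*exp(x + y))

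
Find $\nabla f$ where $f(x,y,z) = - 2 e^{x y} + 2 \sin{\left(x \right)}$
(-2*y*exp(x*y) + 2*cos(x), -2*x*exp(x*y), 0)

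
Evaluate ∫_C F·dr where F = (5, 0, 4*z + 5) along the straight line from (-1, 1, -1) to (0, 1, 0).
8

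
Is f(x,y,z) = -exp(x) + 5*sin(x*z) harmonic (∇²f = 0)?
No, ∇²f = -5*x**2*sin(x*z) - 5*z**2*sin(x*z) - exp(x)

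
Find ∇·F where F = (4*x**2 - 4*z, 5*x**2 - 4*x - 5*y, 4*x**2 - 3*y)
8*x - 5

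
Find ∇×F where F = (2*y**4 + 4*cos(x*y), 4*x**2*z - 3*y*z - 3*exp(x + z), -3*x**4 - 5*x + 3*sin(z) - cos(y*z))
(-4*x**2 + 3*y + z*sin(y*z) + 3*exp(x + z), 12*x**3 + 5, 8*x*z + 4*x*sin(x*y) - 8*y**3 - 3*exp(x + z))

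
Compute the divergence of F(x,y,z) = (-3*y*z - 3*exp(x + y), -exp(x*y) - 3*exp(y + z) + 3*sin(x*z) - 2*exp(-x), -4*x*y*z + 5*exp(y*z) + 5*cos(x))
-4*x*y - x*exp(x*y) + 5*y*exp(y*z) - 3*exp(x + y) - 3*exp(y + z)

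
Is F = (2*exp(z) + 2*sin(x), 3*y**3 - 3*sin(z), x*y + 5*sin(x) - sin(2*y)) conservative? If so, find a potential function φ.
No, ∇×F = (x - 2*cos(2*y) + 3*cos(z), -y + 2*exp(z) - 5*cos(x), 0) ≠ 0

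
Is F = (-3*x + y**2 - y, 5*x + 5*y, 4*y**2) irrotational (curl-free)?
No, ∇×F = (8*y, 0, 6 - 2*y)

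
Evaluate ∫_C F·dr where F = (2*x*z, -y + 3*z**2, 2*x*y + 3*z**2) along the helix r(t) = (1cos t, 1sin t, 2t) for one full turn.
50*pi + 64*pi**3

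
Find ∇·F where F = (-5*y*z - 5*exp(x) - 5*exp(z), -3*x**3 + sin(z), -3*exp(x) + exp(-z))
-5*exp(x) - exp(-z)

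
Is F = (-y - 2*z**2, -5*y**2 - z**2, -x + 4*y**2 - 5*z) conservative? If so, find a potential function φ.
No, ∇×F = (8*y + 2*z, 1 - 4*z, 1) ≠ 0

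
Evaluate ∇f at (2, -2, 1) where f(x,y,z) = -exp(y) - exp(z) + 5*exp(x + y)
(5, 5 - exp(-2), -E)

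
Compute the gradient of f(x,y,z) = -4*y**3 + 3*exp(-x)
(-3*exp(-x), -12*y**2, 0)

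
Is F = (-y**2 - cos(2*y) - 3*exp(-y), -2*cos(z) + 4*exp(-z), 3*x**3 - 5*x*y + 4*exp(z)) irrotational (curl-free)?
No, ∇×F = (-5*x - 2*sin(z) + 4*exp(-z), -9*x**2 + 5*y, 2*y - 2*sin(2*y) - 3*exp(-y))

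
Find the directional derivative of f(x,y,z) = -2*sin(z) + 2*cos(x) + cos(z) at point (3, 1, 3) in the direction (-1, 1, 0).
sqrt(2)*sin(3)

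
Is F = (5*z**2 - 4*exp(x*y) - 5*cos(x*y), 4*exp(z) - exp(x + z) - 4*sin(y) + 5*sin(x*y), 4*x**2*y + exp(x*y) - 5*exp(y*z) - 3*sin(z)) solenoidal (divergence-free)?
No, ∇·F = 5*x*cos(x*y) - 4*y*exp(x*y) - 5*y*exp(y*z) + 5*y*sin(x*y) - 4*cos(y) - 3*cos(z)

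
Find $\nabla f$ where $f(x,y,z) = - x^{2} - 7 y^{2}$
(-2*x, -14*y, 0)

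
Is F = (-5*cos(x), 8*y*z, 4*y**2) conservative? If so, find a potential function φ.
Yes, F is conservative. φ = 4*y**2*z - 5*sin(x)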